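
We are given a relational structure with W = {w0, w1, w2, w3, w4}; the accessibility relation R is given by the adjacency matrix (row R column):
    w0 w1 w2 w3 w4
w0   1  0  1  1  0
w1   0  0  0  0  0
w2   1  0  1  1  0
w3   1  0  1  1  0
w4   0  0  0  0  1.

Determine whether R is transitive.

Transitive: yes — every two-step R-path is closed by a direct edge.

Yes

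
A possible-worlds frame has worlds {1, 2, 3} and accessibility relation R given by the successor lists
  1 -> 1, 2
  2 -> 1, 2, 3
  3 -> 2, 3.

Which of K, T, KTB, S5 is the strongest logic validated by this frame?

KTB

Reflexive (axiom T): yes — every world is R-related to itself.
Symmetric (axiom B): yes — every pair in R has its reverse in R.
Euclidean (axiom 5): no — 2 R 1 and 2 R 3, but not 1 R 3.
So F validates K, T, KTB; S5 would additionally require R to be Euclidean. The strongest is KTB.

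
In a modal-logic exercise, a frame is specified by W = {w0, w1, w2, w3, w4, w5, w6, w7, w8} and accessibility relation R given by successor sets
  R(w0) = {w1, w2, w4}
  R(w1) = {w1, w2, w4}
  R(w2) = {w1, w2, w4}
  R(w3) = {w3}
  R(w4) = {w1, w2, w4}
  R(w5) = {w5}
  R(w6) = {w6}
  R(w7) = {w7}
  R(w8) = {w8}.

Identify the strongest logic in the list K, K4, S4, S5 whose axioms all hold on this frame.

Transitive (axiom 4): yes — every two-step R-path is closed by a direct edge.
Reflexive (axiom T): no — w0 is not related to itself.
Euclidean (axiom 5): yes — any two successors of a common world are R-related.
So F validates K, K4; S4 would additionally require R to be reflexive. The strongest is K4.

K4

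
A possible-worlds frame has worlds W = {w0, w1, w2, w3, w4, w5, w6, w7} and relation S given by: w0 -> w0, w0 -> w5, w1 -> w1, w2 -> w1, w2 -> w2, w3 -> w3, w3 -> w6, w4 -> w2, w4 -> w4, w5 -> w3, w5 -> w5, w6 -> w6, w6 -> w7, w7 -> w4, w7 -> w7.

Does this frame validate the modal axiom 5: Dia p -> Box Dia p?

No

The schema 5 characterises exactly the Euclidean frames.
Euclidean: no — w0 S w5 and w0 S w0, but not w5 S w0.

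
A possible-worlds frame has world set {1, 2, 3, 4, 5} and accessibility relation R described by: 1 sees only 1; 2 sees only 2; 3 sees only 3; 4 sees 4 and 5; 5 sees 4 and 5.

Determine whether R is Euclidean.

Euclidean: yes — any two successors of a common world are R-related.

Yes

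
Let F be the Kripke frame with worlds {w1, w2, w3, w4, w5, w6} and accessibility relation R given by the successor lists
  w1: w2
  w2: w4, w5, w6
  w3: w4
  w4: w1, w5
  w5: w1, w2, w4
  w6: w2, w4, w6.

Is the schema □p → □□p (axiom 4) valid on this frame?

Axiom 4 corresponds to the accessibility relation being transitive.
Transitive: no — w1 R w2 and w2 R w4, but not w1 R w4.

No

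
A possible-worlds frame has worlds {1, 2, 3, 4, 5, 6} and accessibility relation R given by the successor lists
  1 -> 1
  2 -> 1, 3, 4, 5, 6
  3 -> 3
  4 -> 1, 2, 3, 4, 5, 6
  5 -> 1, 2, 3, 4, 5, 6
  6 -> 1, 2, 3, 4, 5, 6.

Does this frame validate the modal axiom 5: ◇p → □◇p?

No

Axiom 5 corresponds to the accessibility relation being Euclidean.
Euclidean: no — 2 R 1 and 2 R 3, but not 1 R 3.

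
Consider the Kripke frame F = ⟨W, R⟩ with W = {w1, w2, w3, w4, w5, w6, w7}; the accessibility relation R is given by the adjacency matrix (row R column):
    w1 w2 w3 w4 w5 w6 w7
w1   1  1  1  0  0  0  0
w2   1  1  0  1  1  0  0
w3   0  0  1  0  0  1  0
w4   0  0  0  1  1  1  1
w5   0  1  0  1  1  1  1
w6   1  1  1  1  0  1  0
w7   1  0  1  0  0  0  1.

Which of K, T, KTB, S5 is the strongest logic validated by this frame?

T

Reflexive (axiom T): yes — every world is R-related to itself.
Symmetric (axiom B): no — w1 R w3 but not w3 R w1.
Euclidean (axiom 5): no — w1 R w2 and w1 R w3, but not w2 R w3.
So F validates K, T; KTB would additionally require R to be symmetric. The strongest is T.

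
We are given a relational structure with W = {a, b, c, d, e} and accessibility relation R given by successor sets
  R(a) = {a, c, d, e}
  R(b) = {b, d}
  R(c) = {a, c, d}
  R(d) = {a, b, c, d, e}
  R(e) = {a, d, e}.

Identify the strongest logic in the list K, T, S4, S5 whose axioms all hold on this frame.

Reflexive (axiom T): yes — every world is R-related to itself.
Transitive (axiom 4): no — a R d and d R b, but not a R b.
Euclidean (axiom 5): no — a R c and a R e, but not c R e.
So F validates K, T; S4 would additionally require R to be transitive. The strongest is T.

T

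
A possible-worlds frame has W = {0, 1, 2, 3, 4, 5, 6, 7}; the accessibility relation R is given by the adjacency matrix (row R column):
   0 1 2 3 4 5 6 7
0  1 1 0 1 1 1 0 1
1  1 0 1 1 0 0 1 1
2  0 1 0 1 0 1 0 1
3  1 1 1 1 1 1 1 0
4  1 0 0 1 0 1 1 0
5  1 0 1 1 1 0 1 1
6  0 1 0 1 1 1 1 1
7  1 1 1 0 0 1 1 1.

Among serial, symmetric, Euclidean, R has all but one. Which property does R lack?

Euclidean

Serial: yes — every world has a successor (e.g. 0 R 0).
Symmetric: yes — every pair in R has its reverse in R.
Euclidean: no — 0 R 1 and 0 R 4, but not 1 R 4.
Only Euclidean fails.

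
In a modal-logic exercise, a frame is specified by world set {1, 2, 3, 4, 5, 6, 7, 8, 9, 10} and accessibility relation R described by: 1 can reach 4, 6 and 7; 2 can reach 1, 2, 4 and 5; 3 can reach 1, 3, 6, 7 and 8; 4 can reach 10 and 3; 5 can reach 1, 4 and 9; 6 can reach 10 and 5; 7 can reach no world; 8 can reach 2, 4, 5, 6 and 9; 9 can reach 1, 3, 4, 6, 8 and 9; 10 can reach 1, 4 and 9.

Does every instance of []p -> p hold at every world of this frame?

By correspondence theory, T is valid on a frame iff R is reflexive.
Reflexive: no — 1 is not related to itself.

No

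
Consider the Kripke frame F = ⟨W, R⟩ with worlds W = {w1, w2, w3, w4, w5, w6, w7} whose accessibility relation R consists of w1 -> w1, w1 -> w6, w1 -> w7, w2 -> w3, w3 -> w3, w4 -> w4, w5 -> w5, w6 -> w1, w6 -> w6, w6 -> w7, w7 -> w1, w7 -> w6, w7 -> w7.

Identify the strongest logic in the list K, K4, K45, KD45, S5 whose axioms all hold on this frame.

Transitive (axiom 4): yes — every two-step R-path is closed by a direct edge.
Euclidean (axiom 5): yes — any two successors of a common world are R-related.
Serial (axiom D): yes — every world has a successor (e.g. w1 R w1).
Reflexive (axiom T): no — w2 is not related to itself.
So F validates K, K4, K45, KD45; S5 would additionally require R to be reflexive. The strongest is KD45.

KD45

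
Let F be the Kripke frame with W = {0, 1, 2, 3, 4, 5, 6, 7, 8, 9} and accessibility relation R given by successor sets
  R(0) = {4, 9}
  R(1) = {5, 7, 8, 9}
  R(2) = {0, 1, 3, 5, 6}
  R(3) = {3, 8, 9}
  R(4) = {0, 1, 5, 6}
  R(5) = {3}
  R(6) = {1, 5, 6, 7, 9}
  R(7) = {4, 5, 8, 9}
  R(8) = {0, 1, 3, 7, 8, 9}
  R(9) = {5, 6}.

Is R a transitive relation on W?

Transitive: no — 0 R 4 and 4 R 1, but not 0 R 1.

No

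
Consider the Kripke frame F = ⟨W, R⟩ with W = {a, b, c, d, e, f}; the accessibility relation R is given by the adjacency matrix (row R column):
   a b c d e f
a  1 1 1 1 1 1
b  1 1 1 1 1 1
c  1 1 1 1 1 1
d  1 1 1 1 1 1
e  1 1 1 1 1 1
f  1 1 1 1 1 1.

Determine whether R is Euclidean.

Euclidean: yes — any two successors of a common world are R-related.

Yes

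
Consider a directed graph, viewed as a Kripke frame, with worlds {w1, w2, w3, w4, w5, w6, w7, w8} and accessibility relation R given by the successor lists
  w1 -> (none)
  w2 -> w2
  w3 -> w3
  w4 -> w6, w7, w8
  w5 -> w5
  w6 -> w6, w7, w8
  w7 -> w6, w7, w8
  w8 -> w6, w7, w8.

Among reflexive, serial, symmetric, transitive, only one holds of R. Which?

Reflexive: no — w1 is not related to itself.
Serial: no — w1 has no R-successor.
Symmetric: no — w4 R w6 but not w6 R w4.
Transitive: yes — every two-step R-path is closed by a direct edge.
Only transitive holds.

transitive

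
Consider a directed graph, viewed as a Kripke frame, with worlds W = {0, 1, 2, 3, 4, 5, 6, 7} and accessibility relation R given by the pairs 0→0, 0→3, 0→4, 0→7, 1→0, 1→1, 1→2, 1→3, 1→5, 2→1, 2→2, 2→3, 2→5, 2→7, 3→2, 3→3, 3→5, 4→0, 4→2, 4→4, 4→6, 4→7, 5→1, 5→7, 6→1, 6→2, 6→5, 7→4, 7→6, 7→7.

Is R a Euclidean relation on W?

No

Euclidean: no — 0 R 3 and 0 R 4, but not 3 R 4.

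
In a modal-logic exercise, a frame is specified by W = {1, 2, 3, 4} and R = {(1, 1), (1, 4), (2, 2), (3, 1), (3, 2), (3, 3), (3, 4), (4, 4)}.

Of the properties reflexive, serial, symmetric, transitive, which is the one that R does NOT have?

Reflexive: yes — every world is R-related to itself.
Serial: yes — every world has a successor (e.g. 1 R 1).
Symmetric: no — 1 R 4 but not 4 R 1.
Transitive: yes — every two-step R-path is closed by a direct edge.
Only symmetric fails.

symmetric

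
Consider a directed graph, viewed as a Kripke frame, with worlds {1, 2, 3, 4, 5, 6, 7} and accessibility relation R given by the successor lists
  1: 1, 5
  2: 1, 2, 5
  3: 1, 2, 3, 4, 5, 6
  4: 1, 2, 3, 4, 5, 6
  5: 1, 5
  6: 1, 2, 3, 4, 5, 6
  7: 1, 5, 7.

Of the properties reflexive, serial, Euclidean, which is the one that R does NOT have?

Euclidean

Reflexive: yes — every world is R-related to itself.
Serial: yes — every world has a successor (e.g. 1 R 1).
Euclidean: no — 3 R 1 and 3 R 2, but not 1 R 2.
Only Euclidean fails.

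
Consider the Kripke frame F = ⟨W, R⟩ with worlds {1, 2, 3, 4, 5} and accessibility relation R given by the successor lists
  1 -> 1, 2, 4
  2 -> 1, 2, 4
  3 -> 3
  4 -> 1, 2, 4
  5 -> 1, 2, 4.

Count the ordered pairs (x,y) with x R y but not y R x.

Enumerating: (5,1), (5,2), (5,4).

3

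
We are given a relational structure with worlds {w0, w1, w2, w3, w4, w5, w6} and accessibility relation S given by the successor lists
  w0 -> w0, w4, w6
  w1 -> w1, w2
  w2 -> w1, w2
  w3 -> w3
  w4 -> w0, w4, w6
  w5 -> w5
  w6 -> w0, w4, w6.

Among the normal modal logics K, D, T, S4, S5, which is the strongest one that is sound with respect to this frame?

S5

Serial (axiom D): yes — every world has a successor (e.g. w0 S w0).
Reflexive (axiom T): yes — every world is S-related to itself.
Transitive (axiom 4): yes — every two-step S-path is closed by a direct edge.
Euclidean (axiom 5): yes — any two successors of a common world are S-related.
So F validates K, D, T, S4, S5. The strongest is S5.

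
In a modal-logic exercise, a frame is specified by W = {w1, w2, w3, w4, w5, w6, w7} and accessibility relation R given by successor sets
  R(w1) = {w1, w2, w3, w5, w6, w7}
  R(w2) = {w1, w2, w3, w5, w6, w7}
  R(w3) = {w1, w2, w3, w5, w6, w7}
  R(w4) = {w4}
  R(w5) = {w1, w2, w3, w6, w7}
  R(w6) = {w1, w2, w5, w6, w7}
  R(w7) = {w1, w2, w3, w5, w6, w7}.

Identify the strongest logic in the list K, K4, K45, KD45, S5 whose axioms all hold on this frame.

K

Transitive (axiom 4): no — w6 R w1 and w1 R w3, but not w6 R w3.
Euclidean (axiom 5): no — w1 R w6 and w1 R w3, but not w6 R w3.
Serial (axiom D): yes — every world has a successor (e.g. w1 R w1).
Reflexive (axiom T): no — w5 is not related to itself.
So F validates K; K4 would additionally require R to be transitive. The strongest is K.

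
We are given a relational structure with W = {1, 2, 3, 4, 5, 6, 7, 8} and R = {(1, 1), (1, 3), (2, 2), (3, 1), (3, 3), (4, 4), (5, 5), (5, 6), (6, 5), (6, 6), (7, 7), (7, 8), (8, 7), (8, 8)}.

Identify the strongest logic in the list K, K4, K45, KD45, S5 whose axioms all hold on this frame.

S5

Transitive (axiom 4): yes — every two-step R-path is closed by a direct edge.
Euclidean (axiom 5): yes — any two successors of a common world are R-related.
Serial (axiom D): yes — every world has a successor (e.g. 1 R 1).
Reflexive (axiom T): yes — every world is R-related to itself.
So F validates K, K4, K45, KD45, S5. The strongest is S5.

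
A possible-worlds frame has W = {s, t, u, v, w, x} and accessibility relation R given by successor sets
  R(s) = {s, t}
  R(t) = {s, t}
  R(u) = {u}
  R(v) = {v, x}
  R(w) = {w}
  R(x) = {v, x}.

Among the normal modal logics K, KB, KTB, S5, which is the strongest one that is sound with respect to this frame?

Symmetric (axiom B): yes — every pair in R has its reverse in R.
Reflexive (axiom T): yes — every world is R-related to itself.
Euclidean (axiom 5): yes — any two successors of a common world are R-related.
So F validates K, KB, KTB, S5. The strongest is S5.

S5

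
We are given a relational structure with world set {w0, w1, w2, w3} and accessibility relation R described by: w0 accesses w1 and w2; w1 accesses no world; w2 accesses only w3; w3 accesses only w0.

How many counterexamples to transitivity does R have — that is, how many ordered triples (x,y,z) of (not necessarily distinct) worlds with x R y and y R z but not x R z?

4

Enumerating: (w0,w2,w3), (w2,w3,w0), (w3,w0,w1), (w3,w0,w2).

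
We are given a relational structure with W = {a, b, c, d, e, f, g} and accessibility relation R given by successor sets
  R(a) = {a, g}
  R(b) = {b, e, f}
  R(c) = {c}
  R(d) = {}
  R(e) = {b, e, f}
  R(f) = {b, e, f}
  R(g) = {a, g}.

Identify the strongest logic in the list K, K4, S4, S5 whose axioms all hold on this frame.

K4

Transitive (axiom 4): yes — every two-step R-path is closed by a direct edge.
Reflexive (axiom T): no — d is not related to itself.
Euclidean (axiom 5): yes — any two successors of a common world are R-related.
So F validates K, K4; S4 would additionally require R to be reflexive. The strongest is K4.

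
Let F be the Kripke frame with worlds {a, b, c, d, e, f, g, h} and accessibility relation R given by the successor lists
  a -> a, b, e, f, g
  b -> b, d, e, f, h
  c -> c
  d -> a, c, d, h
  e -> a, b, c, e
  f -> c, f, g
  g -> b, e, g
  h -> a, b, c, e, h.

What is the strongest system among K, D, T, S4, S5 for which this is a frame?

Serial (axiom D): yes — every world has a successor (e.g. a R a).
Reflexive (axiom T): yes — every world is R-related to itself.
Transitive (axiom 4): no — a R b and b R d, but not a R d.
Euclidean (axiom 5): no — a R b and a R g, but not b R g.
So F validates K, D, T; S4 would additionally require R to be transitive. The strongest is T.

T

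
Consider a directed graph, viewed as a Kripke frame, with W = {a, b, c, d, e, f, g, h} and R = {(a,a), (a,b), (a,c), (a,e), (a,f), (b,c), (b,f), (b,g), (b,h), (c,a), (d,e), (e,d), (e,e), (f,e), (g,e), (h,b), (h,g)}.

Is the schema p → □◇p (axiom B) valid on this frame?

Axiom B corresponds to the accessibility relation being symmetric.
Symmetric: no — a R b but not b R a.

No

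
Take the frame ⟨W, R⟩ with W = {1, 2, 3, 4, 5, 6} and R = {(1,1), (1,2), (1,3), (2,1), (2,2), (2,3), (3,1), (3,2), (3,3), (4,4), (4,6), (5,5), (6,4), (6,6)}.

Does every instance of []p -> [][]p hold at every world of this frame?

Yes

By correspondence theory, 4 is valid on a frame iff R is transitive.
Transitive: yes — every two-step R-path is closed by a direct edge.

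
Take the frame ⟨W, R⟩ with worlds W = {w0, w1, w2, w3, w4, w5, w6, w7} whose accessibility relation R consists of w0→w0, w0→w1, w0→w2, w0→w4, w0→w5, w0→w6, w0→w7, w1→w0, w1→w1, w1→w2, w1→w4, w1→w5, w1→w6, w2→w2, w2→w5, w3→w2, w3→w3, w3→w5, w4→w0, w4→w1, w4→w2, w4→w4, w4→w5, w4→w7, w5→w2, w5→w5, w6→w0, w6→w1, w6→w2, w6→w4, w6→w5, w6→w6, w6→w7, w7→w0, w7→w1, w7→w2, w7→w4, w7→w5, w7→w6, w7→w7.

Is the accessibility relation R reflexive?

Reflexive: yes — every world is R-related to itself.

Yes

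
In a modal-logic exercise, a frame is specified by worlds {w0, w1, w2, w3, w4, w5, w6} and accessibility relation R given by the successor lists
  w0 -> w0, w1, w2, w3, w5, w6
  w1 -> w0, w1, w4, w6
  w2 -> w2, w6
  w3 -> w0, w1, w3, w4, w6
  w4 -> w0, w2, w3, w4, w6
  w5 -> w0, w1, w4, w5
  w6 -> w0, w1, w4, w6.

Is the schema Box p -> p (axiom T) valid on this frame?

By correspondence theory, T is valid on a frame iff R is reflexive.
Reflexive: yes — every world is R-related to itself.

Yes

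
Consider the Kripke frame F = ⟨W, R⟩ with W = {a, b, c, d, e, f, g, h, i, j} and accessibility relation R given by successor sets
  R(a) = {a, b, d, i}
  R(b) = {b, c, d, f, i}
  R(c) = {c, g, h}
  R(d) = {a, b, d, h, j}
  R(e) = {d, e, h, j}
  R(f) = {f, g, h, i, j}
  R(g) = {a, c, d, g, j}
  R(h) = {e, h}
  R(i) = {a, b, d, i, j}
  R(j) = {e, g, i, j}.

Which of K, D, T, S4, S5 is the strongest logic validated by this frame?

Serial (axiom D): yes — every world has a successor (e.g. a R a).
Reflexive (axiom T): yes — every world is R-related to itself.
Transitive (axiom 4): no — a R b and b R c, but not a R c.
Euclidean (axiom 5): no — a R d and a R i, but not d R i.
So F validates K, D, T; S4 would additionally require R to be transitive. The strongest is T.

T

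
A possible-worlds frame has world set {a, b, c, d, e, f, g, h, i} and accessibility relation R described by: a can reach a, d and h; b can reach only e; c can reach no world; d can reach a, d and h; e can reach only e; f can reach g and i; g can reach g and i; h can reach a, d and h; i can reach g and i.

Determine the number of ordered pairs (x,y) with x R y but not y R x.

Enumerating: (b,e), (f,g), (f,i).

3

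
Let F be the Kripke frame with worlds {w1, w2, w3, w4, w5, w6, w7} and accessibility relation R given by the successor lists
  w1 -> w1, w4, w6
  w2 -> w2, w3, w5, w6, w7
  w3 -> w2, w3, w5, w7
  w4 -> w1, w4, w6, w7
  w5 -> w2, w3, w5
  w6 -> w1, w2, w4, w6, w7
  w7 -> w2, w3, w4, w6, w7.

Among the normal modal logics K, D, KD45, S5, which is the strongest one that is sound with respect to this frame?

Serial (axiom D): yes — every world has a successor (e.g. w1 R w1).
Euclidean (axiom 5): no — w2 R w3 and w2 R w6, but not w3 R w6.
Transitive (axiom 4): no — w1 R w4 and w4 R w7, but not w1 R w7.
Reflexive (axiom T): yes — every world is R-related to itself.
So F validates K, D; KD45 would additionally require R to be Euclidean and transitive. The strongest is D.

D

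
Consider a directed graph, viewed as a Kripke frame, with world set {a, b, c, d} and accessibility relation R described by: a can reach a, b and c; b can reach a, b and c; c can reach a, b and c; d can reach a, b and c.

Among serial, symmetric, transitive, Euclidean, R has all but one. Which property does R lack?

Serial: yes — every world has a successor (e.g. a R a).
Symmetric: no — d R a but not a R d.
Transitive: yes — every two-step R-path is closed by a direct edge.
Euclidean: yes — any two successors of a common world are R-related.
Only symmetric fails.

symmetric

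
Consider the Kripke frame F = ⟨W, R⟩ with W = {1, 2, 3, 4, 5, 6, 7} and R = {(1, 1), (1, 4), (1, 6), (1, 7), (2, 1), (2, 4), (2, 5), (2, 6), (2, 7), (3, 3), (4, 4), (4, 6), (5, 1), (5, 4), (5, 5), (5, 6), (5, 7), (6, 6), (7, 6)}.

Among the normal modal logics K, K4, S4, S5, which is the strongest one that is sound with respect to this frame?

K4

Transitive (axiom 4): yes — every two-step R-path is closed by a direct edge.
Reflexive (axiom T): no — 2 is not related to itself.
Euclidean (axiom 5): no — 1 R 4 and 1 R 7, but not 4 R 7.
So F validates K, K4; S4 would additionally require R to be reflexive. The strongest is K4.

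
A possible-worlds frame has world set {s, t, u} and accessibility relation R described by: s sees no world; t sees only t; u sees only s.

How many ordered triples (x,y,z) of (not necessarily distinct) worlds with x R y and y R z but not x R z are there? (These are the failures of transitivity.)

0

R is transitive; there are no such tuples.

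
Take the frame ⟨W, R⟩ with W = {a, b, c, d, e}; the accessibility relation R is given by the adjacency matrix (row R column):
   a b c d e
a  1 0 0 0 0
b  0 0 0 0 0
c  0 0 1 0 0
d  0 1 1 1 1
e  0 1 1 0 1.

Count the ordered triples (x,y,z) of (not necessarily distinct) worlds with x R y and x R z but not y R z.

13

Enumerating: (d,b,b), (d,b,c), (d,b,d), (d,b,e), (d,c,b), (d,c,d), (d,c,e), (d,e,d), (e,b,b), (e,b,c), (e,b,e), (e,c,b), (e,c,e).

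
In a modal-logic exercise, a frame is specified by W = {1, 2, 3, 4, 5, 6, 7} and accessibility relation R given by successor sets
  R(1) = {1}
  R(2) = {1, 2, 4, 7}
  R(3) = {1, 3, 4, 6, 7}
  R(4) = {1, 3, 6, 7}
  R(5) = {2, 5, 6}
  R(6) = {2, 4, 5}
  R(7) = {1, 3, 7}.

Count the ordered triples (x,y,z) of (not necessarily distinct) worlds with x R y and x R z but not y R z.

Enumerating: (2,1,2), (2,1,4), (2,1,7), (2,4,2), (2,4,4), (2,7,2), (2,7,4), (3,1,3), (3,1,4), (3,1,6), (3,1,7), (3,4,4), … and 24 more.
Total: 36.

36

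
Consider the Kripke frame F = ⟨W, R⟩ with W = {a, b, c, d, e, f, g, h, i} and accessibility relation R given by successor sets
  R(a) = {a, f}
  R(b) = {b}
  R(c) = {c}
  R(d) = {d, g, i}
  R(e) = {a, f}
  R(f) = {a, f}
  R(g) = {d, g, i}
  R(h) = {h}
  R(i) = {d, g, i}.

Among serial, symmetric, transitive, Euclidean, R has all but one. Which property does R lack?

Serial: yes — every world has a successor (e.g. a R a).
Symmetric: no — e R a but not a R e.
Transitive: yes — every two-step R-path is closed by a direct edge.
Euclidean: yes — any two successors of a common world are R-related.
Only symmetric fails.

symmetric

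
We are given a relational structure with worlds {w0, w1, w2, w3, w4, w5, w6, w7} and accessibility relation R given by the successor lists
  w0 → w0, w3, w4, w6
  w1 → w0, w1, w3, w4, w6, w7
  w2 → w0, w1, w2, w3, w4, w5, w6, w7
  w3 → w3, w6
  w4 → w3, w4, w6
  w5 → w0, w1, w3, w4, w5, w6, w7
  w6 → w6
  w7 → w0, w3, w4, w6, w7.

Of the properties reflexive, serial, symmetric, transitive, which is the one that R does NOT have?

symmetric

Reflexive: yes — every world is R-related to itself.
Serial: yes — every world has a successor (e.g. w0 R w0).
Symmetric: no — w0 R w3 but not w3 R w0.
Transitive: yes — every two-step R-path is closed by a direct edge.
Only symmetric fails.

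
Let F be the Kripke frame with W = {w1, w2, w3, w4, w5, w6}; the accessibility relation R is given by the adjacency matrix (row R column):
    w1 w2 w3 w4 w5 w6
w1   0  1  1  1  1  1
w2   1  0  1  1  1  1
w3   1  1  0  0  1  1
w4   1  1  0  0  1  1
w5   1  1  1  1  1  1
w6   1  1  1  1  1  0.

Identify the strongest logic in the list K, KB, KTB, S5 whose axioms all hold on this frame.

KB

Symmetric (axiom B): yes — every pair in R has its reverse in R.
Reflexive (axiom T): no — w1 is not related to itself.
Euclidean (axiom 5): no — w1 R w3 and w1 R w4, but not w3 R w4.
So F validates K, KB; KTB would additionally require R to be reflexive. The strongest is KB.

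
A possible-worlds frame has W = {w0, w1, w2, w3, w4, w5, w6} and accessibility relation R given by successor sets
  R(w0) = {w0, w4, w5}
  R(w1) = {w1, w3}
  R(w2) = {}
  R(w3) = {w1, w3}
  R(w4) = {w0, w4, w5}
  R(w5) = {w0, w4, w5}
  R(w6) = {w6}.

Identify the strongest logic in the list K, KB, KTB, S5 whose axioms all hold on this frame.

Symmetric (axiom B): yes — every pair in R has its reverse in R.
Reflexive (axiom T): no — w2 is not related to itself.
Euclidean (axiom 5): yes — any two successors of a common world are R-related.
So F validates K, KB; KTB would additionally require R to be reflexive. The strongest is KB.

KB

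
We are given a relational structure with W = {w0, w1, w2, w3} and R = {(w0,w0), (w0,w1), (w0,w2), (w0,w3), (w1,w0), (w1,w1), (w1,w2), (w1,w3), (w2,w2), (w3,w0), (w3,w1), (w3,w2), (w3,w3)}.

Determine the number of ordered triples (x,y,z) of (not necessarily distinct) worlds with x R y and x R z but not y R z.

9

Enumerating: (w0,w2,w0), (w0,w2,w1), (w0,w2,w3), (w1,w2,w0), (w1,w2,w1), (w1,w2,w3), (w3,w2,w0), (w3,w2,w1), (w3,w2,w3).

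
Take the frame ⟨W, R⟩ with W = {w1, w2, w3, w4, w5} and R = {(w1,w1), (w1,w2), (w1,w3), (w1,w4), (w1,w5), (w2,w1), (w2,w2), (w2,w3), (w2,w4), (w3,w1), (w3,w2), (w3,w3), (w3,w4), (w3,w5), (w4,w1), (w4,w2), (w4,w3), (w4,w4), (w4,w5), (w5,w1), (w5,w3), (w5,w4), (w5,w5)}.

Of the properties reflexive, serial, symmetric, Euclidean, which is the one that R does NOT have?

Euclidean

Reflexive: yes — every world is R-related to itself.
Serial: yes — every world has a successor (e.g. w1 R w1).
Symmetric: yes — every pair in R has its reverse in R.
Euclidean: no — w1 R w2 and w1 R w5, but not w2 R w5.
Only Euclidean fails.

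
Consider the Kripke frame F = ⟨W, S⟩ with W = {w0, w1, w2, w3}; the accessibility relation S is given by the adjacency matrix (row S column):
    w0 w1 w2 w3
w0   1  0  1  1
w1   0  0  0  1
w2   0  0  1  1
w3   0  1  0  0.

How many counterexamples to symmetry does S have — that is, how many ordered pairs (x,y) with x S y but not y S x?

Enumerating: (w0,w2), (w0,w3), (w2,w3).

3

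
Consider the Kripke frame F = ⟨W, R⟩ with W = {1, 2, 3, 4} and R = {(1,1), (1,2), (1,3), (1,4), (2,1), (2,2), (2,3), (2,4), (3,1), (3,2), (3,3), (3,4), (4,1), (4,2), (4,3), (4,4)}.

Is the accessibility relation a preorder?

Reflexive: yes — every world is R-related to itself.
Transitive: yes — every two-step R-path is closed by a direct edge.
So R is a preorder.

Yes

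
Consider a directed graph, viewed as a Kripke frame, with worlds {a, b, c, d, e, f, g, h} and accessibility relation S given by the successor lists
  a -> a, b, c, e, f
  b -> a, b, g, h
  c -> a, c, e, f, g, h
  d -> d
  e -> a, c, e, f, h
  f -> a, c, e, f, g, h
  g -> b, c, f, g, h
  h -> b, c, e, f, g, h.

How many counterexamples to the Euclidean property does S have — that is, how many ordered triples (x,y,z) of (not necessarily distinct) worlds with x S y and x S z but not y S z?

Enumerating: (a,b,c), (a,b,e), (a,b,f), (a,c,b), (a,e,b), (a,f,b), (b,a,g), (b,a,h), (b,g,a), (b,h,a), (c,a,g), (c,a,h), … and 24 more.
Total: 36.

36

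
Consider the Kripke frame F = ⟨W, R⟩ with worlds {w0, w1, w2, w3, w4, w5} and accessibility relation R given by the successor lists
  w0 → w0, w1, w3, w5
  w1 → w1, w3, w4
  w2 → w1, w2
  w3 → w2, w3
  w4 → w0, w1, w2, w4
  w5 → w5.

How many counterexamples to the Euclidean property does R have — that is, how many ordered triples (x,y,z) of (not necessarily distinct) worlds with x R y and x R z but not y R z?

Enumerating: (w0,w1,w0), (w0,w1,w5), (w0,w3,w0), (w0,w3,w1), (w0,w3,w5), (w0,w5,w0), (w0,w5,w1), (w0,w5,w3), (w1,w3,w1), (w1,w3,w4), (w1,w4,w3), (w2,w1,w2), … and 7 more.
Total: 19.

19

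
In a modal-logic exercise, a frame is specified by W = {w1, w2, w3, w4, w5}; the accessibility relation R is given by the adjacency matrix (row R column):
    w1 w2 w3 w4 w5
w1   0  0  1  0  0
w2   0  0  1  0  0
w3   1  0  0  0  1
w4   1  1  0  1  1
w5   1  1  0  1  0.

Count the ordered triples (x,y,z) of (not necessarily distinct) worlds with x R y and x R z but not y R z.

20

Enumerating: (w1,w3,w3), (w2,w3,w3), (w3,w1,w1), (w3,w1,w5), (w3,w5,w5), (w4,w1,w1), (w4,w1,w2), (w4,w1,w4), (w4,w1,w5), (w4,w2,w1), (w4,w2,w2), (w4,w2,w4), … and 8 more.
Total: 20.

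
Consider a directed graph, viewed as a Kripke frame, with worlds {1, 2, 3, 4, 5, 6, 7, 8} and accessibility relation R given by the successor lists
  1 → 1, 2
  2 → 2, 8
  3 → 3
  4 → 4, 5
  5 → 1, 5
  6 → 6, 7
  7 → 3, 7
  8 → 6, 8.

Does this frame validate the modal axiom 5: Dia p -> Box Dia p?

The schema 5 characterises exactly the Euclidean frames.
Euclidean: no — 1 R 2 and 1 R 1, but not 2 R 1.

No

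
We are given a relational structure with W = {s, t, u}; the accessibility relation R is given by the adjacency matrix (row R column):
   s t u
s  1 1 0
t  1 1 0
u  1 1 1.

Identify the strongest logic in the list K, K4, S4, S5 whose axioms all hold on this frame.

Transitive (axiom 4): yes — every two-step R-path is closed by a direct edge.
Reflexive (axiom T): yes — every world is R-related to itself.
Euclidean (axiom 5): no — u R s and u R u, but not s R u.
So F validates K, K4, S4; S5 would additionally require R to be Euclidean. The strongest is S4.

S4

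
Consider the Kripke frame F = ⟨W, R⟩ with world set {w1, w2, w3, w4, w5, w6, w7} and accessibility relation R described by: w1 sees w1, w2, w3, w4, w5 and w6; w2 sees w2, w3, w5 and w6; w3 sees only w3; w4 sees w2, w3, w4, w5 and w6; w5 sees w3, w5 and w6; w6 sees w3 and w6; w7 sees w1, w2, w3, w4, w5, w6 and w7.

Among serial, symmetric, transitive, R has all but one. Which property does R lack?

Serial: yes — every world has a successor (e.g. w1 R w1).
Symmetric: no — w1 R w2 but not w2 R w1.
Transitive: yes — every two-step R-path is closed by a direct edge.
Only symmetric fails.

symmetric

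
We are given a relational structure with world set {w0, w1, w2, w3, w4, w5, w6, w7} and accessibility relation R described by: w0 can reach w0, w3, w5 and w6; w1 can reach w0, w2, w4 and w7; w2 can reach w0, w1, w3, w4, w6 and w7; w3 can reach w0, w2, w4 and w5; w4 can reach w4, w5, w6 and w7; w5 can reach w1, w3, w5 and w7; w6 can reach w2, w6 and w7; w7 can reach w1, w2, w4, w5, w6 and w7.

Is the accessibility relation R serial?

Yes

Serial: yes — every world has a successor (e.g. w0 R w0).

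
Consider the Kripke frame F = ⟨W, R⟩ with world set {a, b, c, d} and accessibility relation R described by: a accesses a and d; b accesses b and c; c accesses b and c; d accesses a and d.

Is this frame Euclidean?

Yes

Euclidean: yes — any two successors of a common world are R-related.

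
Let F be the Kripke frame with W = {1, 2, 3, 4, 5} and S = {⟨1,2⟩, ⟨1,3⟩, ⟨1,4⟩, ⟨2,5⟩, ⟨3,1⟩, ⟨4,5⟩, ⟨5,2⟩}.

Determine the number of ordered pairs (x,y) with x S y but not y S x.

Enumerating: (1,2), (1,4), (4,5).

3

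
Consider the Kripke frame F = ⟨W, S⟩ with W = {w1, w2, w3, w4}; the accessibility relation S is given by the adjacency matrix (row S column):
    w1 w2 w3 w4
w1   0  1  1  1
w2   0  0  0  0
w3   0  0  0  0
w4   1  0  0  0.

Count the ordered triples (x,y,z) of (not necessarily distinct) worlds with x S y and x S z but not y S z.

10

Enumerating: (w1,w2,w2), (w1,w2,w3), (w1,w2,w4), (w1,w3,w2), (w1,w3,w3), (w1,w3,w4), (w1,w4,w2), (w1,w4,w3), (w1,w4,w4), (w4,w1,w1).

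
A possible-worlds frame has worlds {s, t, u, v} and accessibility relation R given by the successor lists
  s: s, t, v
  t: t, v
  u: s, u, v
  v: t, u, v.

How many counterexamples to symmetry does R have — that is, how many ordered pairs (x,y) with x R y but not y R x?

Enumerating: (s,t), (s,v), (u,s).

3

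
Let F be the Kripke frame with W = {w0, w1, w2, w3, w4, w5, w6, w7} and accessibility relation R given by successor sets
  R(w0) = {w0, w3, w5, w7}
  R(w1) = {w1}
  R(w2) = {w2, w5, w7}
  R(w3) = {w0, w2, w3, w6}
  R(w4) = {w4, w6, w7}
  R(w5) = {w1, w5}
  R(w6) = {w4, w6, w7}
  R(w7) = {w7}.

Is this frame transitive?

No

Transitive: no — w0 R w3 and w3 R w2, but not w0 R w2.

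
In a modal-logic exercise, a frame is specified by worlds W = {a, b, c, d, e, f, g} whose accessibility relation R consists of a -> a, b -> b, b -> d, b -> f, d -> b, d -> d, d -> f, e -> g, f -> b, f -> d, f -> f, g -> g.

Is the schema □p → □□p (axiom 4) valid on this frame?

Yes

The schema 4 characterises exactly the transitive frames.
Transitive: yes — every two-step R-path is closed by a direct edge.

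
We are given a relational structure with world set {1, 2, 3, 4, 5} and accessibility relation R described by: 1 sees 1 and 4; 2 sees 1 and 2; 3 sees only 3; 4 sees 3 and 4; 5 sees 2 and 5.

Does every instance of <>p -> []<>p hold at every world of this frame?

The schema 5 characterises exactly the Euclidean frames.
Euclidean: no — 1 R 4 and 1 R 1, but not 4 R 1.

No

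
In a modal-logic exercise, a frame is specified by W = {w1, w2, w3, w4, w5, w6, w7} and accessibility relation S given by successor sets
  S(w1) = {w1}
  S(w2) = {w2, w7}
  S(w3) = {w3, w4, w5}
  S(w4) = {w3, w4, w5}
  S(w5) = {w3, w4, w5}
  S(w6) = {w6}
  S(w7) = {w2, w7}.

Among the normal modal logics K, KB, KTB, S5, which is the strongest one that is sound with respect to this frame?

Symmetric (axiom B): yes — every pair in S has its reverse in S.
Reflexive (axiom T): yes — every world is S-related to itself.
Euclidean (axiom 5): yes — any two successors of a common world are S-related.
So F validates K, KB, KTB, S5. The strongest is S5.

S5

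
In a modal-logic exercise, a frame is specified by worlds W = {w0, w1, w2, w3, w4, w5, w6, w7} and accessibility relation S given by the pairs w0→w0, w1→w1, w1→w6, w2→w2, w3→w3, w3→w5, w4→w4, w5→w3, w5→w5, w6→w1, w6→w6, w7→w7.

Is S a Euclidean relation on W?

Yes

Euclidean: yes — any two successors of a common world are S-related.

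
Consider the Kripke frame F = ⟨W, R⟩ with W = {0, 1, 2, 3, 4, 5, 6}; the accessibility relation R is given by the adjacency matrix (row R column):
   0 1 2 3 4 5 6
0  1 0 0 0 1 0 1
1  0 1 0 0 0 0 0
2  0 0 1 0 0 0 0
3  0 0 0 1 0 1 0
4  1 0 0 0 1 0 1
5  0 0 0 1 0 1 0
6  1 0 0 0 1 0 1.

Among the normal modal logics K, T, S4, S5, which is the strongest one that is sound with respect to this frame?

Reflexive (axiom T): yes — every world is R-related to itself.
Transitive (axiom 4): yes — every two-step R-path is closed by a direct edge.
Euclidean (axiom 5): yes — any two successors of a common world are R-related.
So F validates K, T, S4, S5. The strongest is S5.

S5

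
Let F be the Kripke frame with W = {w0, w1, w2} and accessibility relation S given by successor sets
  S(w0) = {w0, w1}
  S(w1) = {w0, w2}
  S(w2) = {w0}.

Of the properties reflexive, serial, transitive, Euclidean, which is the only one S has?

Reflexive: no — w1 is not related to itself.
Serial: yes — every world has a successor (e.g. w0 S w0).
Transitive: no — w0 S w1 and w1 S w2, but not w0 S w2.
Euclidean: no — w1 S w0 and w1 S w2, but not w0 S w2.
Only serial holds.

serial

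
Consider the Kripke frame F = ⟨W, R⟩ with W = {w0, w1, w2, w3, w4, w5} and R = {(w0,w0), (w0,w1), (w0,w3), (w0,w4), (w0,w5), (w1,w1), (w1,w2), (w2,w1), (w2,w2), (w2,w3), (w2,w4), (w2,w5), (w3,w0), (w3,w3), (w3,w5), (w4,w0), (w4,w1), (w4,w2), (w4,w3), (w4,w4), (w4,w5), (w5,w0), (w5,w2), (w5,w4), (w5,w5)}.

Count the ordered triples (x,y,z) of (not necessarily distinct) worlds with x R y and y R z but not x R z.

Enumerating: (w0,w1,w2), (w0,w4,w2), (w0,w5,w2), (w1,w2,w3), (w1,w2,w4), (w1,w2,w5), (w2,w3,w0), (w2,w4,w0), (w2,w5,w0), (w3,w0,w1), (w3,w0,w4), (w3,w5,w2), … and 7 more.
Total: 19.

19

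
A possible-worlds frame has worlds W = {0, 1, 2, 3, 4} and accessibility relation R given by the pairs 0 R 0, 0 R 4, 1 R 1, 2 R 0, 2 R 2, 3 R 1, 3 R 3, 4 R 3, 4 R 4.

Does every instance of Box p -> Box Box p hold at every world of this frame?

No

Axiom 4 corresponds to the accessibility relation being transitive.
Transitive: no — 0 R 4 and 4 R 3, but not 0 R 3.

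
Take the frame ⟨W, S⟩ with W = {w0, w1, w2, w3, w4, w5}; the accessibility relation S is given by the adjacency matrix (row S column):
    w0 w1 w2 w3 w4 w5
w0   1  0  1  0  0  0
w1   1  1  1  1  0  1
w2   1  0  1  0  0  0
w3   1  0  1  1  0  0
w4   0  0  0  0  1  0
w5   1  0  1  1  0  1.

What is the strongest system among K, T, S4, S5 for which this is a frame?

S4

Reflexive (axiom T): yes — every world is S-related to itself.
Transitive (axiom 4): yes — every two-step S-path is closed by a direct edge.
Euclidean (axiom 5): no — w1 S w0 and w1 S w3, but not w0 S w3.
So F validates K, T, S4; S5 would additionally require S to be Euclidean. The strongest is S4.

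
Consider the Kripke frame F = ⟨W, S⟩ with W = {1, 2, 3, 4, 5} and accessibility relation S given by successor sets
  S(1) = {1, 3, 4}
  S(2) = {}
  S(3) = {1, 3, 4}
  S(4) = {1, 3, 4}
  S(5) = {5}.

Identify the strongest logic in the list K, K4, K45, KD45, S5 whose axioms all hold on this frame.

Transitive (axiom 4): yes — every two-step S-path is closed by a direct edge.
Euclidean (axiom 5): yes — any two successors of a common world are S-related.
Serial (axiom D): no — 2 has no S-successor.
Reflexive (axiom T): no — 2 is not related to itself.
So F validates K, K4, K45; KD45 would additionally require S to be serial. The strongest is K45.

K45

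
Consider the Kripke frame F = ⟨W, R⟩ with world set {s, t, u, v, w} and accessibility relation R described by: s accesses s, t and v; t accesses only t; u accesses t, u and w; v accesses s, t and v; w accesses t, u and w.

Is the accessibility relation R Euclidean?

No

Euclidean: no — s R t and s R v, but not t R v.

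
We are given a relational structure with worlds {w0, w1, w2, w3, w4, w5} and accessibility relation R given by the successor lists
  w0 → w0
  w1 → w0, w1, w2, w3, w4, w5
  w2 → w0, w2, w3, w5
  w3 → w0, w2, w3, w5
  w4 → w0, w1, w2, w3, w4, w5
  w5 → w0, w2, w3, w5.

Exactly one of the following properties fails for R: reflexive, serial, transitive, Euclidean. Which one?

Reflexive: yes — every world is R-related to itself.
Serial: yes — every world has a successor (e.g. w0 R w0).
Transitive: yes — every two-step R-path is closed by a direct edge.
Euclidean: no — w1 R w0 and w1 R w2, but not w0 R w2.
Only Euclidean fails.

Euclidean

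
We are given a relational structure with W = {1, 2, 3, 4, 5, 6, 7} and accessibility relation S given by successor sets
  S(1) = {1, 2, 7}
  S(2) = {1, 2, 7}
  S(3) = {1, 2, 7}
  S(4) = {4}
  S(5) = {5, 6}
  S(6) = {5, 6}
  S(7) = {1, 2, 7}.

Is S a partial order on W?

Reflexive: no — 3 is not related to itself.
Transitive: yes — every two-step S-path is closed by a direct edge.
Antisymmetric: no — 1 S 2 and 2 S 1 with 1 ≠ 2.
So S is not a partial order.

No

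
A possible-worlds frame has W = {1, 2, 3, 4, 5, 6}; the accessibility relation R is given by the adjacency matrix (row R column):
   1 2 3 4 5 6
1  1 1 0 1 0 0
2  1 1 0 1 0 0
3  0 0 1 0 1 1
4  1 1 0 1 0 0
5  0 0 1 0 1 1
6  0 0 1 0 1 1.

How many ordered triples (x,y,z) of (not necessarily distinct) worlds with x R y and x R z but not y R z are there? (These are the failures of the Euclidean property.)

0

R is Euclidean; there are no such tuples.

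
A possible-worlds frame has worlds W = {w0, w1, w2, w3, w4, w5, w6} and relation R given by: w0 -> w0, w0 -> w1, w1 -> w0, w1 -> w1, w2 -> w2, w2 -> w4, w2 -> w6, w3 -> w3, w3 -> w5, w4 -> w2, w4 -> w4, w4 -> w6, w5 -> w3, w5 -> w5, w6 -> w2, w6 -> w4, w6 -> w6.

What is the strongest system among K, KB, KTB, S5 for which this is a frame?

S5

Symmetric (axiom B): yes — every pair in R has its reverse in R.
Reflexive (axiom T): yes — every world is R-related to itself.
Euclidean (axiom 5): yes — any two successors of a common world are R-related.
So F validates K, KB, KTB, S5. The strongest is S5.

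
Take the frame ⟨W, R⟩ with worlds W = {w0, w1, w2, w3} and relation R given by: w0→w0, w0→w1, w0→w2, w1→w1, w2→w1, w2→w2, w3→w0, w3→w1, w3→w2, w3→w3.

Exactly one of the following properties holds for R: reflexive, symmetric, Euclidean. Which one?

Reflexive: yes — every world is R-related to itself.
Symmetric: no — w0 R w1 but not w1 R w0.
Euclidean: no — w0 R w1 and w0 R w2, but not w1 R w2.
Only reflexive holds.

reflexive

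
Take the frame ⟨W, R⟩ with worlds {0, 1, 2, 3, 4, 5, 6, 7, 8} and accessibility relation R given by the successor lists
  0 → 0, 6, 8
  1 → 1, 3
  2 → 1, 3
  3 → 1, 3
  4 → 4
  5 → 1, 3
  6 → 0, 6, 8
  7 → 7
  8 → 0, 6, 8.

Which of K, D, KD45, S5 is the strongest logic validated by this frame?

KD45

Serial (axiom D): yes — every world has a successor (e.g. 0 R 0).
Euclidean (axiom 5): yes — any two successors of a common world are R-related.
Transitive (axiom 4): yes — every two-step R-path is closed by a direct edge.
Reflexive (axiom T): no — 2 is not related to itself.
So F validates K, D, KD45; S5 would additionally require R to be reflexive. The strongest is KD45.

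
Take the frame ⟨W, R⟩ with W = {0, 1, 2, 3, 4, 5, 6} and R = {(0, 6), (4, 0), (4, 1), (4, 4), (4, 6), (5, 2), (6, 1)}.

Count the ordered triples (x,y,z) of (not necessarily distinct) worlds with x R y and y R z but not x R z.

Enumerating: (0,6,1).

1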